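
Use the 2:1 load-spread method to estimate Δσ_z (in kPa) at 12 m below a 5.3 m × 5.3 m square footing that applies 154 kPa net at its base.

Δσ_z ≈ 14.5 kPa

By the 2:1 method the load spreads at 1 horizontal : 2 vertical, so at depth z the loaded area has grown by z in each plan dimension:
Δσ = qBL/((B+z)(L+z)) = 154×5.3×5.3/((5.3+12)(5.3+12)) = 14.454 kPa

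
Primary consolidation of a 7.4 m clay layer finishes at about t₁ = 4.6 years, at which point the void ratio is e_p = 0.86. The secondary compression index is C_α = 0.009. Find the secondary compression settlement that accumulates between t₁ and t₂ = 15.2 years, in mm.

Secondary compression: S_s = C_α·H/(1+e_p)·log₁₀(t₂/t₁)
S_s = 0.009×7.4/(1+0.86)×log₁₀(15.2/4.6)
    = 0.03581 × 0.5191 = 0.01859 m

S_s ≈ 18.6 mm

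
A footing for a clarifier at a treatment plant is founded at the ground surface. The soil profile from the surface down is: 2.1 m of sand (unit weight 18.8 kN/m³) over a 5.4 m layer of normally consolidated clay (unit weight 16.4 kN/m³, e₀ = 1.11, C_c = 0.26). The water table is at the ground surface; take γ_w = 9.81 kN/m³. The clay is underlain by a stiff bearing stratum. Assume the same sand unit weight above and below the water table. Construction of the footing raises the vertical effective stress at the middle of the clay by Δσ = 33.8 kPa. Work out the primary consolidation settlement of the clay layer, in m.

Mid-depth of clay below the ground surface: z = 2.1 + 5.4/2 = 4.8 m.
Total vertical stress at mid-clay: σ_v = 18.8×2.1 + 16.4×2.7 = 83.76 kPa.
Pore pressure: u = 9.81×(4.8 − 0) = 47.088 kPa.
Initial effective stress: σ'_0 = σ_v − u = 83.76 − 47.088 = 36.672 kPa.
Final effective stress: σ'_f = σ'_0 + Δσ = 36.672 + 33.8 = 70.472 kPa.
Normally consolidated clay, so the full stress increment lies on the virgin compression line:
S_c = C_c·H/(1+e₀)·log₁₀(σ'_f/σ'_0) = 0.26×5.4/(1+1.11)×log₁₀(70.472/36.672)
    = 0.6654 × 0.28368 = 0.1888 m

S_c ≈ 0.189 m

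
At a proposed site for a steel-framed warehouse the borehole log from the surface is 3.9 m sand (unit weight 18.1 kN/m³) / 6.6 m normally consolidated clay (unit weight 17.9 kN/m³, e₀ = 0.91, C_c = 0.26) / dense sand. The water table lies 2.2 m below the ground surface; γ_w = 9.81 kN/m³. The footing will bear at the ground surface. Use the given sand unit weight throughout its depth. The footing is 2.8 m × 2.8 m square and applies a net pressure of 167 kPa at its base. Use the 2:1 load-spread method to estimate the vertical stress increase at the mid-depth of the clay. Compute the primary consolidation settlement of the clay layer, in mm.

S_c ≈ 58.7 mm

Mid-depth of clay below the ground surface: z = 3.9 + 6.6/2 = 7.2 m.
Total vertical stress at mid-clay: σ_v = 18.1×3.9 + 17.9×3.3 = 129.66 kPa.
Pore pressure: u = 9.81×(7.2 − 2.2) = 49.05 kPa.
Initial effective stress: σ'_0 = σ_v − u = 129.66 − 49.05 = 80.61 kPa.
Stress increase at mid-clay by the 2:1 spreading method:
Δσ = qBL/((B+z)(L+z)) = 167×2.8×2.8/((2.8+7.2)(2.8+7.2)) = 13.093 kPa
Final effective stress: σ'_f = σ'_0 + Δσ = 80.61 + 13.093 = 93.703 kPa.
Normally consolidated clay, so the full stress increment lies on the virgin compression line:
S_c = C_c·H/(1+e₀)·log₁₀(σ'_f/σ'_0) = 0.26×6.6/(1+0.91)×log₁₀(93.703/80.61)
    = 0.89843 × 0.065365 = 0.05873 m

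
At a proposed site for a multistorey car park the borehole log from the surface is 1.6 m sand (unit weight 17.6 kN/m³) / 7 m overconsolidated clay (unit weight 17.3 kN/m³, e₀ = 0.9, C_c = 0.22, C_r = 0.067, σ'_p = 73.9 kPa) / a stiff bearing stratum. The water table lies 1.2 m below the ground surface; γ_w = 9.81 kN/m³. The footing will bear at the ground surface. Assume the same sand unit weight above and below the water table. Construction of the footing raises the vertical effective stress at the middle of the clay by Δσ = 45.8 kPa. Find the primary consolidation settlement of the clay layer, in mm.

Mid-depth of clay below the ground surface: z = 1.6 + 7/2 = 5.1 m.
Total vertical stress at mid-clay: σ_v = 17.6×1.6 + 17.3×3.5 = 88.71 kPa.
Pore pressure: u = 9.81×(5.1 − 1.2) = 38.259 kPa.
Initial effective stress: σ'_0 = σ_v − u = 88.71 − 38.259 = 50.451 kPa.
Final effective stress: σ'_f = 50.451 + 45.8 = 96.251 kPa.
σ'_f = 96.251 > σ'_p = 73.9 kPa, so the stress path crosses the preconsolidation pressure — recompression up to σ'_p, then virgin compression beyond:
S_c = H/(1+e₀)·[C_r·log₁₀(σ'_p/σ'_0) + C_c·log₁₀(σ'_f/σ'_p)]
    = 7/1.9 × [0.067×log₁₀(73.9/50.451) + 0.22×log₁₀(96.251/73.9)]
    = 3.6842 × [0.011107 + 0.025247] = 0.1339 m

S_c ≈ 134 mm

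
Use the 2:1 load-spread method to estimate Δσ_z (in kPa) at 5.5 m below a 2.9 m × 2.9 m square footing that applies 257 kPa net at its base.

By the 2:1 method the load spreads at 1 horizontal : 2 vertical, so at depth z the loaded area has grown by z in each plan dimension:
Δσ = qBL/((B+z)(L+z)) = 257×2.9×2.9/((2.9+5.5)(2.9+5.5)) = 30.632 kPa

Δσ_z ≈ 30.6 kPa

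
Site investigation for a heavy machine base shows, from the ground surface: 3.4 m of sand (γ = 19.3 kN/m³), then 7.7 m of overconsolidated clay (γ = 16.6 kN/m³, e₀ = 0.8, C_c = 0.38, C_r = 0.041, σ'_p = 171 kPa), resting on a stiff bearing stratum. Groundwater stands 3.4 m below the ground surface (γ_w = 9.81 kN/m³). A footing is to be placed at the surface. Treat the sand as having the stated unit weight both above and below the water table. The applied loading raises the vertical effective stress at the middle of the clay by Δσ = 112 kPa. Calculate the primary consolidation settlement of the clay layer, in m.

S_c ≈ 0.171 m

Mid-depth of clay below the ground surface: z = 3.4 + 7.7/2 = 7.25 m.
Total vertical stress at mid-clay: σ_v = 19.3×3.4 + 16.6×3.85 = 129.53 kPa.
Pore pressure: u = 9.81×(7.25 − 3.4) = 37.769 kPa.
Initial effective stress: σ'_0 = σ_v − u = 129.53 − 37.769 = 91.761 kPa.
Final effective stress: σ'_f = 91.761 + 112 = 203.76 kPa.
σ'_f = 203.76 > σ'_p = 171 kPa, so the stress path crosses the preconsolidation pressure — recompression up to σ'_p, then virgin compression beyond:
S_c = H/(1+e₀)·[C_r·log₁₀(σ'_p/σ'_0) + C_c·log₁₀(σ'_f/σ'_p)]
    = 7.7/1.8 × [0.041×log₁₀(171/91.761) + 0.38×log₁₀(203.76/171)]
    = 4.2778 × [0.011084 + 0.028927] = 0.1712 m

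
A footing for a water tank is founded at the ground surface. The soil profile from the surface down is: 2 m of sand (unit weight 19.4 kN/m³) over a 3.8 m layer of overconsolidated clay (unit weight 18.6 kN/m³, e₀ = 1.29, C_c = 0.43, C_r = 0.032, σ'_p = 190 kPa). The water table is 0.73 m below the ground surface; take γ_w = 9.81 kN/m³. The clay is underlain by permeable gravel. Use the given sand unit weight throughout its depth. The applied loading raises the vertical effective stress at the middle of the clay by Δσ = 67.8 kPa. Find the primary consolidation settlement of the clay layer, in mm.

S_c ≈ 21.8 mm

Mid-depth of clay below the ground surface: z = 2 + 3.8/2 = 3.9 m.
Total vertical stress at mid-clay: σ_v = 19.4×2 + 18.6×1.9 = 74.14 kPa.
Pore pressure: u = 9.81×(3.9 − 0.73) = 31.098 kPa.
Initial effective stress: σ'_0 = σ_v − u = 74.14 − 31.098 = 43.042 kPa.
Final effective stress: σ'_f = 43.042 + 67.8 = 110.84 kPa.
σ'_f = 110.84 ≤ σ'_p = 190 kPa, so the clay remains overconsolidated and only the recompression index applies:
S_c = C_r·H/(1+e₀)·log₁₀(σ'_f/σ'_0) = 0.032×3.8/2.29×log₁₀(110.84/43.042)
    = 0.053101 × 0.4108 = 0.02181 m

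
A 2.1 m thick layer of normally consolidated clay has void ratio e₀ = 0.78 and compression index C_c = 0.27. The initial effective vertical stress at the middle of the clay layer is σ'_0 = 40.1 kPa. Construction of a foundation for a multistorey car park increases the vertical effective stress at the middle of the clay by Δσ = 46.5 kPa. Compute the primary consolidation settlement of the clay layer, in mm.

Final effective stress: σ'_f = σ'_0 + Δσ = 40.1 + 46.5 = 86.6 kPa.
Normally consolidated clay, so the full stress increment lies on the virgin compression line:
S_c = C_c·H/(1+e₀)·log₁₀(σ'_f/σ'_0) = 0.27×2.1/(1+0.78)×log₁₀(86.6/40.1)
    = 0.31854 × 0.33437 = 0.1065 m

S_c ≈ 107 mm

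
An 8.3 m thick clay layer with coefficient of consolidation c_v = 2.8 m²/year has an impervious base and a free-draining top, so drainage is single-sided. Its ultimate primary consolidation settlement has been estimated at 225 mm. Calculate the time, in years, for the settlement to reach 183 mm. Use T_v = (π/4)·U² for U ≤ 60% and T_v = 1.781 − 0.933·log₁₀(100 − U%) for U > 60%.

Drainage path length: H_d = H = 8.3 m (single drainage).
U = S(t)/S_ult = 183/225 = 0.8133.
U > 60%: T_v = 1.781 − 0.933·log₁₀(100 − 81.333) = 0.59509.
t = T_v·H_d²/c_v = 0.59509×8.3²/2.8 = 14.64 years.

t ≈ 14.6 years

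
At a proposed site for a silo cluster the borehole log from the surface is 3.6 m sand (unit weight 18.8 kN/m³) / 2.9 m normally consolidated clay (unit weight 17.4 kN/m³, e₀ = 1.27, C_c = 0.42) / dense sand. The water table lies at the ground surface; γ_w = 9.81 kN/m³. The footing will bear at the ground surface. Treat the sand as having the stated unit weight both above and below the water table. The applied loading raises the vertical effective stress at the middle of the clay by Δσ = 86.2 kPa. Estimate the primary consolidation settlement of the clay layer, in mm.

S_c ≈ 255 mm

Mid-depth of clay below the ground surface: z = 3.6 + 2.9/2 = 5.05 m.
Total vertical stress at mid-clay: σ_v = 18.8×3.6 + 17.4×1.45 = 92.91 kPa.
Pore pressure: u = 9.81×(5.05 − 0) = 49.541 kPa.
Initial effective stress: σ'_0 = σ_v − u = 92.91 − 49.541 = 43.369 kPa.
Final effective stress: σ'_f = σ'_0 + Δσ = 43.369 + 86.2 = 129.57 kPa.
Normally consolidated clay, so the full stress increment lies on the virgin compression line:
S_c = C_c·H/(1+e₀)·log₁₀(σ'_f/σ'_0) = 0.42×2.9/(1+1.27)×log₁₀(129.57/43.369)
    = 0.53656 × 0.47533 = 0.255 m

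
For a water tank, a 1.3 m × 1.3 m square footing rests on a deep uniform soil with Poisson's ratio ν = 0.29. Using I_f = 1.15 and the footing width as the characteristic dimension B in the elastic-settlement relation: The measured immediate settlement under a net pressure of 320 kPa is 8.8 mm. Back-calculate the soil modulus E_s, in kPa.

S_e = q·B·(1−ν²)/E_s · I_f  ⇒  E_s = q·B·(1−ν²)·I_f / S_e.
E_s = 320 × 1.3 × 0.9159 × 1.15 / 0.0088 = 49790 kPa

E_s ≈ 49800 kPa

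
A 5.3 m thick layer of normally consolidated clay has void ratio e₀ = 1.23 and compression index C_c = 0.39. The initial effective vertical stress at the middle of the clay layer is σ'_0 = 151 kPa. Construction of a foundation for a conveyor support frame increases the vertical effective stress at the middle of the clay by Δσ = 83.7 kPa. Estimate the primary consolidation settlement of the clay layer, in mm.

S_c ≈ 178 mm

Final effective stress: σ'_f = σ'_0 + Δσ = 151 + 83.7 = 234.7 kPa.
Normally consolidated clay, so the full stress increment lies on the virgin compression line:
S_c = C_c·H/(1+e₀)·log₁₀(σ'_f/σ'_0) = 0.39×5.3/(1+1.23)×log₁₀(234.7/151)
    = 0.92691 × 0.19154 = 0.1775 m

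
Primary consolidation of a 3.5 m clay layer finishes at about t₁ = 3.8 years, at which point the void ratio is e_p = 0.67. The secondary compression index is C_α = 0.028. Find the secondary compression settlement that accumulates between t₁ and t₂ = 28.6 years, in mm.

Secondary compression: S_s = C_α·H/(1+e_p)·log₁₀(t₂/t₁)
S_s = 0.028×3.5/(1+0.67)×log₁₀(28.6/3.8)
    = 0.05868 × 0.8766 = 0.05144 m

S_s ≈ 51.4 mm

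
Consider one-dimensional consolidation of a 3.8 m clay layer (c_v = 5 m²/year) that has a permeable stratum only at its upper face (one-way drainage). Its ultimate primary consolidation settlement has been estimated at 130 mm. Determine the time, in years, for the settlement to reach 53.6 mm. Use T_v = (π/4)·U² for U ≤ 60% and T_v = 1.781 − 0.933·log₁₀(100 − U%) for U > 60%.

t ≈ 0.386 years

Drainage path length: H_d = H = 3.8 m (single drainage).
U = S(t)/S_ult = 53.6/130 = 0.4123.
U ≤ 60%: T_v = (π/4)·U² = (π/4)×0.41231² = 0.13352.
t = T_v·H_d²/c_v = 0.13352×3.8²/5 = 0.3856 years.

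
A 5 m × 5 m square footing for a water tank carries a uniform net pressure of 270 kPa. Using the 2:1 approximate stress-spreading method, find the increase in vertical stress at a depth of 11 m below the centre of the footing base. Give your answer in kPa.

Δσ_z ≈ 26.4 kPa

By the 2:1 method the load spreads at 1 horizontal : 2 vertical, so at depth z the loaded area has grown by z in each plan dimension:
Δσ = qBL/((B+z)(L+z)) = 270×5×5/((5+11)(5+11)) = 26.367 kPa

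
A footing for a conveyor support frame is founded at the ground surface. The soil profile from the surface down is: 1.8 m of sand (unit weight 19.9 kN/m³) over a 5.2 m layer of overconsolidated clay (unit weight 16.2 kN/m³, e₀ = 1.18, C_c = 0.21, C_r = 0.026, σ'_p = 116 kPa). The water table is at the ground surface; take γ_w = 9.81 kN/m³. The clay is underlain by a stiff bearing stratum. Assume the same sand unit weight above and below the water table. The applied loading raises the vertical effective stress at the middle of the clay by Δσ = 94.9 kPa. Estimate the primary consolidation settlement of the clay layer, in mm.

S_c ≈ 56.7 mm

Mid-depth of clay below the ground surface: z = 1.8 + 5.2/2 = 4.4 m.
Total vertical stress at mid-clay: σ_v = 19.9×1.8 + 16.2×2.6 = 77.94 kPa.
Pore pressure: u = 9.81×(4.4 − 0) = 43.164 kPa.
Initial effective stress: σ'_0 = σ_v − u = 77.94 − 43.164 = 34.776 kPa.
Final effective stress: σ'_f = 34.776 + 94.9 = 129.68 kPa.
σ'_f = 129.68 > σ'_p = 116 kPa, so the stress path crosses the preconsolidation pressure — recompression up to σ'_p, then virgin compression beyond:
S_c = H/(1+e₀)·[C_r·log₁₀(σ'_p/σ'_0) + C_c·log₁₀(σ'_f/σ'_p)]
    = 5.2/2.18 × [0.026×log₁₀(116/34.776) + 0.21×log₁₀(129.68/116)]
    = 2.3853 × [0.013603 + 0.010167] = 0.0567 m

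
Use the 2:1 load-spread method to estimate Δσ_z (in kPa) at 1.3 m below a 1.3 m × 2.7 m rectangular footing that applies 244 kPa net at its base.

By the 2:1 method the load spreads at 1 horizontal : 2 vertical, so at depth z the loaded area has grown by z in each plan dimension:
Δσ = qBL/((B+z)(L+z)) = 244×1.3×2.7/((1.3+1.3)(2.7+1.3)) = 82.35 kPa

Δσ_z ≈ 82.3 kPa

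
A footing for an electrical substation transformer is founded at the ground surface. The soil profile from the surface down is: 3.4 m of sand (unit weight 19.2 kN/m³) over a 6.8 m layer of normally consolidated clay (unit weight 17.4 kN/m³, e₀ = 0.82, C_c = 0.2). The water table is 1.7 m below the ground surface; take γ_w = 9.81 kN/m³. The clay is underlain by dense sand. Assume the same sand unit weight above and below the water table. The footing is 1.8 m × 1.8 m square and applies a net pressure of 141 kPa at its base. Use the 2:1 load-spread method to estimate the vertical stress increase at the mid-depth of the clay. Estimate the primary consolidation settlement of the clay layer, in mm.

S_c ≈ 25.9 mm

Mid-depth of clay below the ground surface: z = 3.4 + 6.8/2 = 6.8 m.
Total vertical stress at mid-clay: σ_v = 19.2×3.4 + 17.4×3.4 = 124.44 kPa.
Pore pressure: u = 9.81×(6.8 − 1.7) = 50.031 kPa.
Initial effective stress: σ'_0 = σ_v − u = 124.44 − 50.031 = 74.409 kPa.
Stress increase at mid-clay by the 2:1 spreading method:
Δσ = qBL/((B+z)(L+z)) = 141×1.8×1.8/((1.8+6.8)(1.8+6.8)) = 6.1769 kPa
Final effective stress: σ'_f = σ'_0 + Δσ = 74.409 + 6.1769 = 80.586 kPa.
Normally consolidated clay, so the full stress increment lies on the virgin compression line:
S_c = C_c·H/(1+e₀)·log₁₀(σ'_f/σ'_0) = 0.2×6.8/(1+0.82)×log₁₀(80.586/74.409)
    = 0.74725 × 0.034634 = 0.02588 m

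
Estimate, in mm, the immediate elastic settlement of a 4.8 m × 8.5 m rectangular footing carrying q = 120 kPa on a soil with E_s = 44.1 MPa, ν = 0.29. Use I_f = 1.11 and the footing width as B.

S_e ≈ 13.3 mm

Immediate (elastic) settlement: S_e = q·B·(1−ν²)/E_s · I_f.
E_s = 44.1 MPa = 44100 kPa.
S_e = 120 × 4.8 × (1 − 0.29²) / 44100 × 1.11
    = 120 × 4.8 × 0.9159 / 44100 × 1.11
    = 0.01328 m = 13.28 mm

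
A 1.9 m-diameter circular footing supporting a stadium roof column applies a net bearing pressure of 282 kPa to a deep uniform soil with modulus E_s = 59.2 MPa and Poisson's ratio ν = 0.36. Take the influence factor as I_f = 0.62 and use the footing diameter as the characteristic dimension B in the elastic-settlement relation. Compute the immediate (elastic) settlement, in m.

Immediate (elastic) settlement: S_e = q·B·(1−ν²)/E_s · I_f.
E_s = 59.2 MPa = 59200 kPa.
S_e = 282 × 1.9 × (1 − 0.36²) / 59200 × 0.62
    = 282 × 1.9 × 0.8704 / 59200 × 0.62
    = 0.004884 m

S_e ≈ 0.00488 m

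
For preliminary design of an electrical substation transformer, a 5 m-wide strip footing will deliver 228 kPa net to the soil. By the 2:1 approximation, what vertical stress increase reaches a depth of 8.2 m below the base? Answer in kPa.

Δσ_z ≈ 86.4 kPa

By the 2:1 method the load spreads at 1 horizontal : 2 vertical, so at depth z the loaded area has grown by z in each plan dimension:
Δσ = qB/(B+z) = 228×5/(5+8.2) = 86.364 kPa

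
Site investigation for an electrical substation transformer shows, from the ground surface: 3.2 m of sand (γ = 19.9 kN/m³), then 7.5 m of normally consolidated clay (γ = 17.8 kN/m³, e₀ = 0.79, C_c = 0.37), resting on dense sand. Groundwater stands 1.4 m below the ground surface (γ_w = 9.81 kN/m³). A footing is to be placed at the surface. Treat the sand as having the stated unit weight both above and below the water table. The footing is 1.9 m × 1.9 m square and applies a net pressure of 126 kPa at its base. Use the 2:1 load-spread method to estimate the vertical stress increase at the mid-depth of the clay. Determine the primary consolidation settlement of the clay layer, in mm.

S_c ≈ 49.6 mm

Mid-depth of clay below the ground surface: z = 3.2 + 7.5/2 = 6.95 m.
Total vertical stress at mid-clay: σ_v = 19.9×3.2 + 17.8×3.75 = 130.43 kPa.
Pore pressure: u = 9.81×(6.95 − 1.4) = 54.446 kPa.
Initial effective stress: σ'_0 = σ_v − u = 130.43 − 54.446 = 75.984 kPa.
Stress increase at mid-clay by the 2:1 spreading method:
Δσ = qBL/((B+z)(L+z)) = 126×1.9×1.9/((1.9+6.95)(1.9+6.95)) = 5.8075 kPa
Final effective stress: σ'_f = σ'_0 + Δσ = 75.984 + 5.8075 = 81.791 kPa.
Normally consolidated clay, so the full stress increment lies on the virgin compression line:
S_c = C_c·H/(1+e₀)·log₁₀(σ'_f/σ'_0) = 0.37×7.5/(1+0.79)×log₁₀(81.791/75.984)
    = 1.5503 × 0.031983 = 0.04958 m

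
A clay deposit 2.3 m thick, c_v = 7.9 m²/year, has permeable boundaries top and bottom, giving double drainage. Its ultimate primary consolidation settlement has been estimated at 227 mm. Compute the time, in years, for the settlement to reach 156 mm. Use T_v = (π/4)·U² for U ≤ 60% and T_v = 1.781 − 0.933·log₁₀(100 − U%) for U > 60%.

t ≈ 0.0646 years

Drainage path length: H_d = H/2 = 1.15 m (double drainage).
U = S(t)/S_ult = 156/227 = 0.6872.
U > 60%: T_v = 1.781 − 0.933·log₁₀(100 − 68.722) = 0.38595.
t = T_v·H_d²/c_v = 0.38595×1.15²/7.9 = 0.06461 years.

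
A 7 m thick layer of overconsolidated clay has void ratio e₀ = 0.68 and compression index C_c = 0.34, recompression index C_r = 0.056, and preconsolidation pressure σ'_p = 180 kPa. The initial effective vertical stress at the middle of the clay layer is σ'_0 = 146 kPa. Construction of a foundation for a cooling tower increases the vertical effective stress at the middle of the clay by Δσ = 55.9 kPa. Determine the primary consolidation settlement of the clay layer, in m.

S_c ≈ 0.0919 m

Final effective stress: σ'_f = 146 + 55.9 = 201.9 kPa.
σ'_f = 201.9 > σ'_p = 180 kPa, so the stress path crosses the preconsolidation pressure — recompression up to σ'_p, then virgin compression beyond:
S_c = H/(1+e₀)·[C_r·log₁₀(σ'_p/σ'_0) + C_c·log₁₀(σ'_f/σ'_p)]
    = 7/1.68 × [0.056×log₁₀(180/146) + 0.34×log₁₀(201.9/180)]
    = 4.1667 × [0.0050915 + 0.016954] = 0.09186 m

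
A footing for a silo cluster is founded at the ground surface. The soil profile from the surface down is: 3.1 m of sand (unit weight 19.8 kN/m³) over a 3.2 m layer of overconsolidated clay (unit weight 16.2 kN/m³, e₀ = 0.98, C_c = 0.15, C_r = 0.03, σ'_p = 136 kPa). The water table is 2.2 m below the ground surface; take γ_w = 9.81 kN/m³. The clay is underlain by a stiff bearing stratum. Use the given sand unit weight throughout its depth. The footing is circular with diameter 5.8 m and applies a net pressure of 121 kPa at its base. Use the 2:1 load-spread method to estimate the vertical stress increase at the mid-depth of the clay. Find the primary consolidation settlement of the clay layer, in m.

S_c ≈ 0.00974 m

Mid-depth of clay below the ground surface: z = 3.1 + 3.2/2 = 4.7 m.
Total vertical stress at mid-clay: σ_v = 19.8×3.1 + 16.2×1.6 = 87.3 kPa.
Pore pressure: u = 9.81×(4.7 − 2.2) = 24.525 kPa.
Initial effective stress: σ'_0 = σ_v − u = 87.3 − 24.525 = 62.775 kPa.
Stress increase at mid-clay by the 2:1 spreading method:
Δσ ≈ qD²/(D+z)² = 121×5.8²/(5.8+4.7)² = 36.92 kPa
Final effective stress: σ'_f = 62.775 + 36.92 = 99.695 kPa.
σ'_f = 99.695 ≤ σ'_p = 136 kPa, so the clay remains overconsolidated and only the recompression index applies:
S_c = C_r·H/(1+e₀)·log₁₀(σ'_f/σ'_0) = 0.03×3.2/1.98×log₁₀(99.695/62.775)
    = 0.048486 × 0.20089 = 0.00974 m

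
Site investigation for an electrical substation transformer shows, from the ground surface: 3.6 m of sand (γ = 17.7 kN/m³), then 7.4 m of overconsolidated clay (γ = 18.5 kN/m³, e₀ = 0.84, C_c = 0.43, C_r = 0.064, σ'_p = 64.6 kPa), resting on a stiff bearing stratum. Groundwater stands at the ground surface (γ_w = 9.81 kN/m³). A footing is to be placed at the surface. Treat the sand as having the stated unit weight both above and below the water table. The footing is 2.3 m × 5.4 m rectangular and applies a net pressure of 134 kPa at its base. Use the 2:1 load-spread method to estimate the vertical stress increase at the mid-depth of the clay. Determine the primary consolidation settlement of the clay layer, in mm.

Mid-depth of clay below the ground surface: z = 3.6 + 7.4/2 = 7.3 m.
Total vertical stress at mid-clay: σ_v = 17.7×3.6 + 18.5×3.7 = 132.17 kPa.
Pore pressure: u = 9.81×(7.3 − 0) = 71.613 kPa.
Initial effective stress: σ'_0 = σ_v − u = 132.17 − 71.613 = 60.557 kPa.
Stress increase at mid-clay by the 2:1 spreading method:
Δσ = qBL/((B+z)(L+z)) = 134×2.3×5.4/((2.3+7.3)(5.4+7.3)) = 13.651 kPa
Final effective stress: σ'_f = 60.557 + 13.651 = 74.208 kPa.
σ'_f = 74.208 > σ'_p = 64.6 kPa, so the stress path crosses the preconsolidation pressure — recompression up to σ'_p, then virgin compression beyond:
S_c = H/(1+e₀)·[C_r·log₁₀(σ'_p/σ'_0) + C_c·log₁₀(σ'_f/σ'_p)]
    = 7.4/1.84 × [0.064×log₁₀(64.6/60.557) + 0.43×log₁₀(74.208/64.6)]
    = 4.0217 × [0.0017964 + 0.025894] = 0.1114 m

S_c ≈ 111 mm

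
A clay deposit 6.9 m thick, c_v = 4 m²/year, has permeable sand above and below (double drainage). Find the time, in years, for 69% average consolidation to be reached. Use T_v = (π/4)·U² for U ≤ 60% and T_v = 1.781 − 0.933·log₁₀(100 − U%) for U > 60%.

Drainage path length: H_d = H/2 = 3.45 m (double drainage).
U > 60%: T_v = 1.781 − 0.933·log₁₀(100 − 69) = 0.38956.
t = T_v·H_d²/c_v = 0.38956×3.45²/4 = 1.159 years.

t ≈ 1.16 years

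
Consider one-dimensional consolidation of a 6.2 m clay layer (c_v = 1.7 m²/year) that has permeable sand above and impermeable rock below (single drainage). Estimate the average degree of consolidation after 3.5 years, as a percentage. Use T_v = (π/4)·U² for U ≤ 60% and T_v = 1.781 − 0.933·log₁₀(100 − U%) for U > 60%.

U ≈ 44.4 %

Drainage path length: H_d = H = 6.2 m (single drainage).
T_v = c_v·t/H_d² = 1.7×3.5/6.2² = 0.15479.
T_v = 0.15479 corresponds to the U ≤ 60% branch:
U = √(4T_v/π) = 0.4439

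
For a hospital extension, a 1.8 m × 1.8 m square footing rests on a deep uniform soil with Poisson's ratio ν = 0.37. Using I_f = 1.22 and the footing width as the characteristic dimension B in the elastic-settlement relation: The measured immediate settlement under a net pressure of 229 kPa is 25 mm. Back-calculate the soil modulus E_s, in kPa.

E_s ≈ 17400 kPa

S_e = q·B·(1−ν²)/E_s · I_f  ⇒  E_s = q·B·(1−ν²)·I_f / S_e.
E_s = 229 × 1.8 × 0.8631 × 1.22 / 0.025 = 17360 kPa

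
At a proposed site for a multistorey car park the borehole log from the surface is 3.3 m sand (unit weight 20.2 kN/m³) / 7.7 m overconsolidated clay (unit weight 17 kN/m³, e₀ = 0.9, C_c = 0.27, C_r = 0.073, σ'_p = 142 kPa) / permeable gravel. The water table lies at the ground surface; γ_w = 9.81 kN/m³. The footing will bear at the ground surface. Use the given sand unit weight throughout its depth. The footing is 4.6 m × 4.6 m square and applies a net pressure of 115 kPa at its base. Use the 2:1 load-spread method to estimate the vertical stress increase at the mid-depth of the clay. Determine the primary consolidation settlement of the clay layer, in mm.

S_c ≈ 32.2 mm

Mid-depth of clay below the ground surface: z = 3.3 + 7.7/2 = 7.15 m.
Total vertical stress at mid-clay: σ_v = 20.2×3.3 + 17×3.85 = 132.11 kPa.
Pore pressure: u = 9.81×(7.15 − 0) = 70.142 kPa.
Initial effective stress: σ'_0 = σ_v − u = 132.11 − 70.142 = 61.968 kPa.
Stress increase at mid-clay by the 2:1 spreading method:
Δσ = qBL/((B+z)(L+z)) = 115×4.6×4.6/((4.6+7.15)(4.6+7.15)) = 17.625 kPa
Final effective stress: σ'_f = 61.968 + 17.625 = 79.593 kPa.
σ'_f = 79.593 ≤ σ'_p = 142 kPa, so the clay remains overconsolidated and only the recompression index applies:
S_c = C_r·H/(1+e₀)·log₁₀(σ'_f/σ'_0) = 0.073×7.7/1.9×log₁₀(79.593/61.968)
    = 0.29584 × 0.10871 = 0.03216 m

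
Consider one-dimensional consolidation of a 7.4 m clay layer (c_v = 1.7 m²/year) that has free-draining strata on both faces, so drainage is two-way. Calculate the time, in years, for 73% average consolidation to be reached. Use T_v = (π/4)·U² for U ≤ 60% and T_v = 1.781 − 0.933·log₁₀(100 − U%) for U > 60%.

t ≈ 3.59 years

Drainage path length: H_d = H/2 = 3.7 m (double drainage).
U > 60%: T_v = 1.781 − 0.933·log₁₀(100 − 73) = 0.44554.
t = T_v·H_d²/c_v = 0.44554×3.7²/1.7 = 3.588 years.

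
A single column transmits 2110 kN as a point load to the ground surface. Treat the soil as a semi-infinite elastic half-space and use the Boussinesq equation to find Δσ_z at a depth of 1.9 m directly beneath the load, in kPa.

Boussinesq vertical stress below a point load on an elastic half-space:
Δσ_z = 3P/(2πz²) · [1 + (r/z)²]^(−5/2)
r/z = 0/1.9 = 0; [1+(r/z)²]^(−5/2) = 1.
Δσ_z = 3×2110/(2π×1.9²) × 1 = 279.07 × 1 = 279.1 kPa

Δσ_z ≈ 279 kPa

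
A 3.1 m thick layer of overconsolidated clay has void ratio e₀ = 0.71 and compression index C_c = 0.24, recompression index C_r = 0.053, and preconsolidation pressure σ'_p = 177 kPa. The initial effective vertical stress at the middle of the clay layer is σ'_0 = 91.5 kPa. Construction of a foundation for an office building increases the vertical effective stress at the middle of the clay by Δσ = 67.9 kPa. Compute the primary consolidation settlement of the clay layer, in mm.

Final effective stress: σ'_f = 91.5 + 67.9 = 159.4 kPa.
σ'_f = 159.4 ≤ σ'_p = 177 kPa, so the clay remains overconsolidated and only the recompression index applies:
S_c = C_r·H/(1+e₀)·log₁₀(σ'_f/σ'_0) = 0.053×3.1/1.71×log₁₀(159.4/91.5)
    = 0.096084 × 0.24107 = 0.02316 m

S_c ≈ 23.2 mm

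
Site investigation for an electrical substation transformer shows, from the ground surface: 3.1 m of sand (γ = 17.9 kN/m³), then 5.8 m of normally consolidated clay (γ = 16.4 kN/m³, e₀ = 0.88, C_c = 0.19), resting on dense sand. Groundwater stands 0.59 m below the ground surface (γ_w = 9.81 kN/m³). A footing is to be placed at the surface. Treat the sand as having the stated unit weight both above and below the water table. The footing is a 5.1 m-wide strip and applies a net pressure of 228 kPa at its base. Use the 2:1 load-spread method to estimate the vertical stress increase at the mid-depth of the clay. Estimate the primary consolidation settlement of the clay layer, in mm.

S_c ≈ 288 mm

Mid-depth of clay below the ground surface: z = 3.1 + 5.8/2 = 6 m.
Total vertical stress at mid-clay: σ_v = 17.9×3.1 + 16.4×2.9 = 103.05 kPa.
Pore pressure: u = 9.81×(6 − 0.59) = 53.072 kPa.
Initial effective stress: σ'_0 = σ_v − u = 103.05 − 53.072 = 49.978 kPa.
Stress increase at mid-clay by the 2:1 spreading method:
Δσ = qB/(B+z) = 228×5.1/(5.1+6) = 104.76 kPa
Final effective stress: σ'_f = σ'_0 + Δσ = 49.978 + 104.76 = 154.74 kPa.
Normally consolidated clay, so the full stress increment lies on the virgin compression line:
S_c = C_c·H/(1+e₀)·log₁₀(σ'_f/σ'_0) = 0.19×5.8/(1+0.88)×log₁₀(154.74/49.978)
    = 0.58617 × 0.49082 = 0.2877 m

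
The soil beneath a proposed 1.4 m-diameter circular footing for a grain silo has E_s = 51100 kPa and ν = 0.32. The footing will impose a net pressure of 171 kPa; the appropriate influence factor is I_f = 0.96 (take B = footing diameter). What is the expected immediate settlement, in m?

Immediate (elastic) settlement: S_e = q·B·(1−ν²)/E_s · I_f.
S_e = 171 × 1.4 × (1 − 0.32²) / 51100 × 0.96
    = 171 × 1.4 × 0.8976 / 51100 × 0.96
    = 0.004037 m

S_e ≈ 0.00404 m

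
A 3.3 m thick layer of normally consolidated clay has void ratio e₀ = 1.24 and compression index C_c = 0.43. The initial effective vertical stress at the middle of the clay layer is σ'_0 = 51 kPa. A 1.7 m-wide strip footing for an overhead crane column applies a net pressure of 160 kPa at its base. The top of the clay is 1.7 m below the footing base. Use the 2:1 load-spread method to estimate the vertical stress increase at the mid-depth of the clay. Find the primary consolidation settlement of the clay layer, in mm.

S_c ≈ 198 mm

Mid-depth of clay below the footing base: z = 1.7 + 3.3/2 = 3.35 m.
Stress increase at mid-clay by the 2:1 spreading method:
Δσ = qB/(B+z) = 160×1.7/(1.7+3.35) = 53.861 kPa
Final effective stress: σ'_f = σ'_0 + Δσ = 51 + 53.861 = 104.86 kPa.
Normally consolidated clay, so the full stress increment lies on the virgin compression line:
S_c = C_c·H/(1+e₀)·log₁₀(σ'_f/σ'_0) = 0.43×3.3/(1+1.24)×log₁₀(104.86/51)
    = 0.63348 × 0.31304 = 0.1983 m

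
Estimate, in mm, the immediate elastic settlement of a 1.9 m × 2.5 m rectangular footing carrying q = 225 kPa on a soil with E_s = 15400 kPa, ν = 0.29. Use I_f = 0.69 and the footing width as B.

Immediate (elastic) settlement: S_e = q·B·(1−ν²)/E_s · I_f.
S_e = 225 × 1.9 × (1 − 0.29²) / 15400 × 0.69
    = 225 × 1.9 × 0.9159 / 15400 × 0.69
    = 0.01754 m = 17.54 mm

S_e ≈ 17.5 mm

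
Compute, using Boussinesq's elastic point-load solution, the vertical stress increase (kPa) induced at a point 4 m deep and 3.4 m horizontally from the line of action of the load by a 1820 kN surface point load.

Boussinesq vertical stress below a point load on an elastic half-space:
Δσ_z = 3P/(2πz²) · [1 + (r/z)²]^(−5/2)
r/z = 3.4/4 = 0.85; [1+(r/z)²]^(−5/2) = 0.2568.
Δσ_z = 3×1820/(2π×4²) × 0.2568 = 54.312 × 0.2568 = 13.95 kPa

Δσ_z ≈ 13.9 kPa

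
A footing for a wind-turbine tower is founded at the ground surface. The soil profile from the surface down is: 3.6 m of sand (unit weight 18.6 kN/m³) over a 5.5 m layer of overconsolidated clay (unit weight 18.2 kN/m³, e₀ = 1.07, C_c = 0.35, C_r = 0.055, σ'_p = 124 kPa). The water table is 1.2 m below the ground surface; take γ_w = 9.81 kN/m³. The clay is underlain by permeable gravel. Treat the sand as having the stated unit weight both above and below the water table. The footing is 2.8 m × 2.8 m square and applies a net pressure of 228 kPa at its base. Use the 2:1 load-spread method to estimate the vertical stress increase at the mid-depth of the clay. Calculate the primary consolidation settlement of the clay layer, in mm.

Mid-depth of clay below the ground surface: z = 3.6 + 5.5/2 = 6.35 m.
Total vertical stress at mid-clay: σ_v = 18.6×3.6 + 18.2×2.75 = 117.01 kPa.
Pore pressure: u = 9.81×(6.35 − 1.2) = 50.522 kPa.
Initial effective stress: σ'_0 = σ_v − u = 117.01 − 50.522 = 66.488 kPa.
Stress increase at mid-clay by the 2:1 spreading method:
Δσ = qBL/((B+z)(L+z)) = 228×2.8×2.8/((2.8+6.35)(2.8+6.35)) = 21.351 kPa
Final effective stress: σ'_f = 66.488 + 21.351 = 87.839 kPa.
σ'_f = 87.839 ≤ σ'_p = 124 kPa, so the clay remains overconsolidated and only the recompression index applies:
S_c = C_r·H/(1+e₀)·log₁₀(σ'_f/σ'_0) = 0.055×5.5/2.07×log₁₀(87.839/66.488)
    = 0.14614 × 0.12094 = 0.01767 m

S_c ≈ 17.7 mm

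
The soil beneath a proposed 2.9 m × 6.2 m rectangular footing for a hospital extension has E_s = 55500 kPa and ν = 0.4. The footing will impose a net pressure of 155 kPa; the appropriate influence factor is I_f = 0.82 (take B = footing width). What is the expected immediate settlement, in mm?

S_e ≈ 5.58 mm

Immediate (elastic) settlement: S_e = q·B·(1−ν²)/E_s · I_f.
S_e = 155 × 2.9 × (1 − 0.4²) / 55500 × 0.82
    = 155 × 2.9 × 0.84 / 55500 × 0.82
    = 0.005579 m = 5.579 mm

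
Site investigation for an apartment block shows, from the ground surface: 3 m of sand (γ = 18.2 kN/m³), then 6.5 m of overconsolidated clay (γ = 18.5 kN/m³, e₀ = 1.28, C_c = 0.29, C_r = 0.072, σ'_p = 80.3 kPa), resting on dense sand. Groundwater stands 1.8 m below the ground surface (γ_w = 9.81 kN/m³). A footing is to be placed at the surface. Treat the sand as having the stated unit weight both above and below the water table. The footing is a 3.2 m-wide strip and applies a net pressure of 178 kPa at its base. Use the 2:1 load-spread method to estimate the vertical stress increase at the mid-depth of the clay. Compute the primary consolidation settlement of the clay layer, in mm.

Mid-depth of clay below the ground surface: z = 3 + 6.5/2 = 6.25 m.
Total vertical stress at mid-clay: σ_v = 18.2×3 + 18.5×3.25 = 114.72 kPa.
Pore pressure: u = 9.81×(6.25 − 1.8) = 43.655 kPa.
Initial effective stress: σ'_0 = σ_v − u = 114.72 − 43.655 = 71.065 kPa.
Stress increase at mid-clay by the 2:1 spreading method:
Δσ = qB/(B+z) = 178×3.2/(3.2+6.25) = 60.275 kPa
Final effective stress: σ'_f = 71.065 + 60.275 = 131.34 kPa.
σ'_f = 131.34 > σ'_p = 80.3 kPa, so the stress path crosses the preconsolidation pressure — recompression up to σ'_p, then virgin compression beyond:
S_c = H/(1+e₀)·[C_r·log₁₀(σ'_p/σ'_0) + C_c·log₁₀(σ'_f/σ'_p)]
    = 6.5/2.28 × [0.072×log₁₀(80.3/71.065) + 0.29×log₁₀(131.34/80.3)]
    = 2.8509 × [0.0038203 + 0.061968] = 0.1876 m

S_c ≈ 188 mm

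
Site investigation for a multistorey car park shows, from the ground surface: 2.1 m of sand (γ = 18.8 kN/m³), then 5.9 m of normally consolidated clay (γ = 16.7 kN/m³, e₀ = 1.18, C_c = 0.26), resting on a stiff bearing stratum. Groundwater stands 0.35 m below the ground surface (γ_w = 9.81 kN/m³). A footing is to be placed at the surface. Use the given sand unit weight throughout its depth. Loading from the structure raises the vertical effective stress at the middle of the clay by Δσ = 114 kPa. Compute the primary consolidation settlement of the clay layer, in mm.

S_c ≈ 398 mm

Mid-depth of clay below the ground surface: z = 2.1 + 5.9/2 = 5.05 m.
Total vertical stress at mid-clay: σ_v = 18.8×2.1 + 16.7×2.95 = 88.745 kPa.
Pore pressure: u = 9.81×(5.05 − 0.35) = 46.107 kPa.
Initial effective stress: σ'_0 = σ_v − u = 88.745 − 46.107 = 42.638 kPa.
Final effective stress: σ'_f = σ'_0 + Δσ = 42.638 + 114 = 156.64 kPa.
Normally consolidated clay, so the full stress increment lies on the virgin compression line:
S_c = C_c·H/(1+e₀)·log₁₀(σ'_f/σ'_0) = 0.26×5.9/(1+1.18)×log₁₀(156.64/42.638)
    = 0.70367 × 0.56511 = 0.3977 m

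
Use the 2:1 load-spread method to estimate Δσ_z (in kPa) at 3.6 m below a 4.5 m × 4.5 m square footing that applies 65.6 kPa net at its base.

Δσ_z ≈ 20.2 kPa

By the 2:1 method the load spreads at 1 horizontal : 2 vertical, so at depth z the loaded area has grown by z in each plan dimension:
Δσ = qBL/((B+z)(L+z)) = 65.6×4.5×4.5/((4.5+3.6)(4.5+3.6)) = 20.247 kPa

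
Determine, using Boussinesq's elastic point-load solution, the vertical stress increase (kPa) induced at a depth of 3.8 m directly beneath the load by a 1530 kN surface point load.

Boussinesq vertical stress below a point load on an elastic half-space:
Δσ_z = 3P/(2πz²) · [1 + (r/z)²]^(−5/2)
r/z = 0/3.8 = 0; [1+(r/z)²]^(−5/2) = 1.
Δσ_z = 3×1530/(2π×3.8²) × 1 = 50.59 × 1 = 50.59 kPa

Δσ_z ≈ 50.6 kPa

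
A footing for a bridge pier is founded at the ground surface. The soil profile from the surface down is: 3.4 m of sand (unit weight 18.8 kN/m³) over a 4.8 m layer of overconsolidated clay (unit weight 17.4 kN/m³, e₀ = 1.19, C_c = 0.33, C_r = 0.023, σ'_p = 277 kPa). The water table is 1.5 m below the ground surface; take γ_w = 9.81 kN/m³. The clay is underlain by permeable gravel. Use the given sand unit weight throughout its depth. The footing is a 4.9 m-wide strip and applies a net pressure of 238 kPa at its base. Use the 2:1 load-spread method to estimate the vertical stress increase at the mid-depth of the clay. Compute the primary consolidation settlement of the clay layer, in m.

Mid-depth of clay below the ground surface: z = 3.4 + 4.8/2 = 5.8 m.
Total vertical stress at mid-clay: σ_v = 18.8×3.4 + 17.4×2.4 = 105.68 kPa.
Pore pressure: u = 9.81×(5.8 − 1.5) = 42.183 kPa.
Initial effective stress: σ'_0 = σ_v − u = 105.68 − 42.183 = 63.497 kPa.
Stress increase at mid-clay by the 2:1 spreading method:
Δσ = qB/(B+z) = 238×4.9/(4.9+5.8) = 108.99 kPa
Final effective stress: σ'_f = 63.497 + 108.99 = 172.49 kPa.
σ'_f = 172.49 ≤ σ'_p = 277 kPa, so the clay remains overconsolidated and only the recompression index applies:
S_c = C_r·H/(1+e₀)·log₁₀(σ'_f/σ'_0) = 0.023×4.8/2.19×log₁₀(172.49/63.497)
    = 0.050411 × 0.43401 = 0.02188 m

S_c ≈ 0.0219 m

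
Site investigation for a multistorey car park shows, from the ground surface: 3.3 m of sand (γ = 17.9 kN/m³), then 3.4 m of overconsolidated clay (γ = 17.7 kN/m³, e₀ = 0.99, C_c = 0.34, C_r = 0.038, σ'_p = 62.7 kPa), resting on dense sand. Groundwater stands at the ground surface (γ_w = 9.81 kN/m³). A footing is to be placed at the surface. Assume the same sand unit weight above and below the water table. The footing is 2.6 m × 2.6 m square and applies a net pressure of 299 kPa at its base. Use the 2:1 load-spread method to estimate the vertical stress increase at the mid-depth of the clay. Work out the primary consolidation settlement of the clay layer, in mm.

Mid-depth of clay below the ground surface: z = 3.3 + 3.4/2 = 5 m.
Total vertical stress at mid-clay: σ_v = 17.9×3.3 + 17.7×1.7 = 89.16 kPa.
Pore pressure: u = 9.81×(5 − 0) = 49.05 kPa.
Initial effective stress: σ'_0 = σ_v − u = 89.16 − 49.05 = 40.11 kPa.
Stress increase at mid-clay by the 2:1 spreading method:
Δσ = qBL/((B+z)(L+z)) = 299×2.6×2.6/((2.6+5)(2.6+5)) = 34.994 kPa
Final effective stress: σ'_f = 40.11 + 34.994 = 75.104 kPa.
σ'_f = 75.104 > σ'_p = 62.7 kPa, so the stress path crosses the preconsolidation pressure — recompression up to σ'_p, then virgin compression beyond:
S_c = H/(1+e₀)·[C_r·log₁₀(σ'_p/σ'_0) + C_c·log₁₀(σ'_f/σ'_p)]
    = 3.4/1.99 × [0.038×log₁₀(62.7/40.11) + 0.34×log₁₀(75.104/62.7)]
    = 1.7085 × [0.0073726 + 0.026654] = 0.05813 m

S_c ≈ 58.1 mm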